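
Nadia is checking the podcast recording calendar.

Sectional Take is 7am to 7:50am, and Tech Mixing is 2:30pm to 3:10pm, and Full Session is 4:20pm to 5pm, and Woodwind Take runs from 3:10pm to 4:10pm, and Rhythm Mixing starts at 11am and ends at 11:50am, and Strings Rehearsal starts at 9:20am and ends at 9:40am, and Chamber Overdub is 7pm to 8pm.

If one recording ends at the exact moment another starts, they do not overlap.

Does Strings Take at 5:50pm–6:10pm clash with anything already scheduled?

No — it doesn't clash with anything

Sectional Take: ends 7:50am at or before Strings Take starts 5:50pm → clear.
Strings Rehearsal: ends 9:40am at or before Strings Take starts 5:50pm → clear.
Rhythm Mixing: ends 11:50am at or before Strings Take starts 5:50pm → clear.
Tech Mixing: ends 3:10pm at or before Strings Take starts 5:50pm → clear.
Woodwind Take: ends 4:10pm at or before Strings Take starts 5:50pm → clear.
Full Session: ends 5pm at or before Strings Take starts 5:50pm → clear.
Chamber Overdub: starts 7pm at or after Strings Take ends 6:10pm → clear.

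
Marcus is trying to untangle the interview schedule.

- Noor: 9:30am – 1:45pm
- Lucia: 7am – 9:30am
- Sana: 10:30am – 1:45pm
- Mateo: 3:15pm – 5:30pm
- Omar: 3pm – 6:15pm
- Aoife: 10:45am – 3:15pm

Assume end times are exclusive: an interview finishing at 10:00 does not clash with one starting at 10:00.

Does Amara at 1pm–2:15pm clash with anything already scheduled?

Lucia: ends 9:30am at or before Amara starts 1pm → clear.
Noor: starts 9:30am before Amara ends 2:15pm, and ends 1:45pm after Amara starts 1pm → overlap.
Sana: starts 10:30am before Amara ends 2:15pm, and ends 1:45pm after Amara starts 1pm → overlap.
Aoife: starts 10:45am before Amara ends 2:15pm, and ends 3:15pm after Amara starts 1pm → overlap.
Omar: starts 3pm at or after Amara ends 2:15pm → clear.
Mateo: starts 3:15pm at or after Amara ends 2:15pm → clear.
Amara overlaps Sana, Aoife, Noor.

Yes — it overlaps Aoife, Noor, Sana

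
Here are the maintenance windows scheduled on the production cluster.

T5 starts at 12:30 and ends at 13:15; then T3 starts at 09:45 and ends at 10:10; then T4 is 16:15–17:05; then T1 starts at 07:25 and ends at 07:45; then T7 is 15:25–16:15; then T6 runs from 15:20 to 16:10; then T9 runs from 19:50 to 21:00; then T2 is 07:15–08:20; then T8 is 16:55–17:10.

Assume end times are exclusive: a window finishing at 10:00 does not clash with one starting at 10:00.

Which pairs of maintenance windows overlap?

Sorted by start: T2, T1, T3, T5, T6, T7, T4, T8, T9.
T1 starts before T2 ends → T2 and T1 overlap.
T3 starts after T2 ends; T2 is clear from here.
T3 starts after T1 ends; T1 is clear from here.
T5 starts after T3 ends; T3 is clear from here.
T6 starts after T5 ends; T5 is clear from here.
T7 starts before T6 ends → T6 and T7 overlap.
T4 starts after T6 ends; T6 is clear from here.
T4 starts exactly when T7 ends (back-to-back, no overlap); T7 is clear from here.
T8 starts before T4 ends → T4 and T8 overlap.
T9 starts after T4 ends.
T9 starts after T8 ends.

T1 & T2, T4 & T8, T6 & T7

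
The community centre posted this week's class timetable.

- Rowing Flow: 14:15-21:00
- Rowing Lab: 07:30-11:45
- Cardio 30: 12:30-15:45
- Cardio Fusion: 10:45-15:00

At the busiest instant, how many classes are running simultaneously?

Sort all start/end points and keep a running count:
07:30 start Rowing Lab → 1
10:45 start Cardio Fusion → 2
11:45 end Rowing Lab → 1
12:30 start Cardio 30 → 2
14:15 start Rowing Flow → 3
15:00 end Cardio Fusion → 2
15:45 end Cardio 30 → 1
21:00 end Rowing Flow → 0
Peak is 3, at 14:15 (Cardio 30, Cardio Fusion, Rowing Flow).

3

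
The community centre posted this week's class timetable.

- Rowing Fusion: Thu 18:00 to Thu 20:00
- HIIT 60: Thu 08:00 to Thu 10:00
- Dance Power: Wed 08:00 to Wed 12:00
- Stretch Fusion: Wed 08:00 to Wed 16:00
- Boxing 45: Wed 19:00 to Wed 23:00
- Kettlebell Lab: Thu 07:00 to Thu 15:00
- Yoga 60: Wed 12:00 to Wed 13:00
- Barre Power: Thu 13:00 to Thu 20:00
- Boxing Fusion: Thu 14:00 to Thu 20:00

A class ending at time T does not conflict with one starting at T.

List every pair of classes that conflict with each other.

Barre Power & Boxing Fusion, Barre Power & Kettlebell Lab, Barre Power & Rowing Fusion, Boxing Fusion & Kettlebell Lab, Boxing Fusion & Rowing Fusion, Dance Power & Stretch Fusion, HIIT 60 & Kettlebell Lab, Stretch Fusion & Yoga 60

Sorted by start: Dance Power, Stretch Fusion, Yoga 60, Boxing 45, Kettlebell Lab, HIIT 60, Barre Power, Boxing Fusion, Rowing Fusion.
Stretch Fusion starts before Dance Power ends → Dance Power and Stretch Fusion overlap.
Yoga 60 starts exactly when Dance Power ends (back-to-back, no overlap), so Dance Power has no further overlaps.
Yoga 60 starts before Stretch Fusion ends → Stretch Fusion and Yoga 60 overlap.
Boxing 45 starts after Stretch Fusion ends, so Stretch Fusion has no further overlaps.
Boxing 45 starts after Yoga 60 ends, so Yoga 60 has no further overlaps.
Kettlebell Lab starts after Boxing 45 ends, so Boxing 45 has no further overlaps.
HIIT 60 starts before Kettlebell Lab ends → Kettlebell Lab and HIIT 60 overlap.
Barre Power starts before Kettlebell Lab ends → Kettlebell Lab and Barre Power overlap.
Boxing Fusion starts before Kettlebell Lab ends → Kettlebell Lab and Boxing Fusion overlap.
Rowing Fusion starts after Kettlebell Lab ends.
Barre Power starts after HIIT 60 ends, so HIIT 60 has no further overlaps.
Boxing Fusion starts before Barre Power ends → Barre Power and Boxing Fusion overlap.
Rowing Fusion starts before Barre Power ends → Barre Power and Rowing Fusion overlap.
Rowing Fusion starts before Boxing Fusion ends → Boxing Fusion and Rowing Fusion overlap.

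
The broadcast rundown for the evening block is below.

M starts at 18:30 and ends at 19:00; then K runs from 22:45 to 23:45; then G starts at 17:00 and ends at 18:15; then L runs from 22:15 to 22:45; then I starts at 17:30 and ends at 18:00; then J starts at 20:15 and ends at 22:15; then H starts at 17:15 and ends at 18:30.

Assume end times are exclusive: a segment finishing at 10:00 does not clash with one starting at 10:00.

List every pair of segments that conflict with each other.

G & H, G & I, H & I

Sorted by start: G, H, I, M, J, L, K.
H starts before G ends → G and H overlap.
I starts before G ends → G and I overlap.
M starts after G ends; G is clear from here.
I starts before H ends → H and I overlap.
M starts exactly when H ends (back-to-back, no overlap); H is clear from here.
M starts after I ends; I is clear from here.
J starts after M ends; M is clear from here.
L starts exactly when J ends (back-to-back, no overlap); J is clear from here.
K starts exactly when L ends (back-to-back, no overlap).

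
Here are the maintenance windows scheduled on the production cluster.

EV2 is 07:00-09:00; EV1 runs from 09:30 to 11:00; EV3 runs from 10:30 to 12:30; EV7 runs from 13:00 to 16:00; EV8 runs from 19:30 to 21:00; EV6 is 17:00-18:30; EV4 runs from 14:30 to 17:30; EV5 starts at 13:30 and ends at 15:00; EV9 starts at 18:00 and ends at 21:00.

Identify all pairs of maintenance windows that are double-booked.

EV1 & EV3, EV4 & EV5, EV4 & EV6, EV4 & EV7, EV5 & EV7, EV6 & EV9, EV8 & EV9

Sorted by start: EV2, EV1, EV3, EV7, EV5, EV4, EV6, EV9, EV8.
EV1 starts after EV2 ends; EV2 is clear from here.
EV3 starts before EV1 ends → EV1 and EV3 overlap.
EV7 starts after EV1 ends; EV1 is clear from here.
EV7 starts after EV3 ends; EV3 is clear from here.
EV5 starts before EV7 ends → EV7 and EV5 overlap.
EV4 starts before EV7 ends → EV7 and EV4 overlap.
EV6 starts after EV7 ends; EV7 is clear from here.
EV4 starts before EV5 ends → EV5 and EV4 overlap.
EV6 starts after EV5 ends; EV5 is clear from here.
EV6 starts before EV4 ends → EV4 and EV6 overlap.
EV9 starts after EV4 ends; EV4 is clear from here.
EV9 starts before EV6 ends → EV6 and EV9 overlap.
EV8 starts after EV6 ends.
EV8 starts before EV9 ends → EV9 and EV8 overlap.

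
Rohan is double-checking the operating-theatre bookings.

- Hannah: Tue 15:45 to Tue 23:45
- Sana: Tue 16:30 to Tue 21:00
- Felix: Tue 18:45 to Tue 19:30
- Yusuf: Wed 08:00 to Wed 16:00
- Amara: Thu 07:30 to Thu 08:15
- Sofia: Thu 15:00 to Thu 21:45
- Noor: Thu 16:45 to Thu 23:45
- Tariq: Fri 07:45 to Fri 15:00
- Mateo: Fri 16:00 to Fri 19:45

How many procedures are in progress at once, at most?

3

Walk through starts and ends in time order (an end at T is processed before a start at T):
Tue 15:45 start Hannah → 1
Tue 16:30 start Sana → 2
Tue 18:45 start Felix → 3
Tue 19:30 end Felix → 2
Tue 21:00 end Sana → 1
Tue 23:45 end Hannah → 0
Wed 08:00 start Yusuf → 1
Wed 16:00 end Yusuf → 0
Thu 07:30 start Amara → 1
Thu 08:15 end Amara → 0
Thu 15:00 start Sofia → 1
Thu 16:45 start Noor → 2
Thu 21:45 end Sofia → 1
Thu 23:45 end Noor → 0
Fri 07:45 start Tariq → 1
Fri 15:00 end Tariq → 0
Fri 16:00 start Mateo → 1
Fri 19:45 end Mateo → 0
Peak is 3, at Tue 18:45 (Felix, Hannah, Sana).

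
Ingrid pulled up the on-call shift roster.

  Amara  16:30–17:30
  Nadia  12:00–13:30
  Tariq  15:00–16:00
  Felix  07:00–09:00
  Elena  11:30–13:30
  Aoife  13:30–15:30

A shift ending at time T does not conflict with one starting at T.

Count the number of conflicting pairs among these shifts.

2

Check each pair: they overlap iff neither finishes before the other starts.
Sorted by start: Felix, Elena, Nadia, Aoife, Tariq, Amara.
Elena starts after Felix ends, so nothing later overlaps Felix either.
Nadia starts before Elena ends → Elena and Nadia overlap.
Aoife starts exactly when Elena ends (back-to-back, no overlap), so nothing later overlaps Elena either.
Aoife starts exactly when Nadia ends (back-to-back, no overlap), so nothing later overlaps Nadia either.
Tariq starts before Aoife ends → Aoife and Tariq overlap.
Amara starts after Aoife ends.
Amara starts after Tariq ends.
Overlapping pairs: Aoife & Tariq, Elena & Nadia — 2 in total.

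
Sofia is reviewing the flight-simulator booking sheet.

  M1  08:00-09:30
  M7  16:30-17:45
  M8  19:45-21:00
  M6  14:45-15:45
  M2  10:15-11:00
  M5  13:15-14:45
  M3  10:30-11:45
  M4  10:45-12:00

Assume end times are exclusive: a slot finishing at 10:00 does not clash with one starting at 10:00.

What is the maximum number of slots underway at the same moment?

Walk through starts and ends in time order (an end at T is processed before a start at T):
08:00 start M1 → 1
09:30 end M1 → 0
10:15 start M2 → 1
10:30 start M3 → 2
10:45 start M4 → 3
11:00 end M2 → 2
11:45 end M3 → 1
12:00 end M4 → 0
13:15 start M5 → 1
14:45 end M5 → 0
14:45 start M6 → 1
15:45 end M6 → 0
16:30 start M7 → 1
17:45 end M7 → 0
19:45 start M8 → 1
21:00 end M8 → 0
Peak is 3, at 10:45 (M2, M3, M4).

3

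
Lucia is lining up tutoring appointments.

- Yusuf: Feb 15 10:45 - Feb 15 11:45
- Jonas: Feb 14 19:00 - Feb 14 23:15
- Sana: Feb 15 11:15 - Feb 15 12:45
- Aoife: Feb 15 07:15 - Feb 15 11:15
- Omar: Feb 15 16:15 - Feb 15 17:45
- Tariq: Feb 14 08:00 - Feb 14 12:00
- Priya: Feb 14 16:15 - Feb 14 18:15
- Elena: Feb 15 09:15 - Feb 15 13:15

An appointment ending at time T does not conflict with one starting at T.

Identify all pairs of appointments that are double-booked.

Aoife & Elena, Aoife & Yusuf, Elena & Sana, Elena & Yusuf, Sana & Yusuf

Two intervals overlap when each starts before the other ends.
Sorted by start: Tariq, Priya, Jonas, Aoife, Elena, Yusuf, Sana, Omar.
Priya starts after Tariq ends — done with Tariq.
Jonas starts after Priya ends — done with Priya.
Aoife starts after Jonas ends — done with Jonas.
Elena starts before Aoife ends → Aoife and Elena overlap.
Yusuf starts before Aoife ends → Aoife and Yusuf overlap.
Sana starts exactly when Aoife ends (back-to-back, no overlap) — done with Aoife.
Yusuf starts before Elena ends → Elena and Yusuf overlap.
Sana starts before Elena ends → Elena and Sana overlap.
Omar starts after Elena ends.
Sana starts before Yusuf ends → Yusuf and Sana overlap.
Omar starts after Yusuf ends.
Omar starts after Sana ends.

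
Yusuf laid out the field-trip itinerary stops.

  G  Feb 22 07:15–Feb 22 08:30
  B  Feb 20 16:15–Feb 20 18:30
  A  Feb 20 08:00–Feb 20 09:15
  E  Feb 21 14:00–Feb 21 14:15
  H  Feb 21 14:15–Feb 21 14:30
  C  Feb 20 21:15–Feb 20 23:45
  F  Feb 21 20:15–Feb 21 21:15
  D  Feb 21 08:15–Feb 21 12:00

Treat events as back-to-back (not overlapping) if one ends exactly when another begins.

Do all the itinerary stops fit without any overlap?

Sorted by start: A, B, C, D, E, H, F, G.
B starts after A ends, so nothing later overlaps A either.
C starts after B ends, so nothing later overlaps B either.
D starts after C ends, so nothing later overlaps C either.
E starts after D ends, so nothing later overlaps D either.
H starts exactly when E ends (back-to-back, no overlap), so nothing later overlaps E either.
F starts after H ends, so nothing later overlaps H either.
G starts after F ends.
Every pair is clear; the schedule has no overlaps.

Yes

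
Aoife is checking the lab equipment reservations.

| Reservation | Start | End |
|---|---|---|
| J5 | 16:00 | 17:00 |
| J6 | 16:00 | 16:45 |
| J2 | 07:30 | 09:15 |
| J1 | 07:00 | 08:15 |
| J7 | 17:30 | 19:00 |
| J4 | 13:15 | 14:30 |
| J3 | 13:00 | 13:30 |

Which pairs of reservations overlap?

Two intervals overlap when each starts before the other ends.
Sorted by start: J1, J2, J3, J4, J5, J6, J7.
J2 starts before J1 ends → J1 and J2 overlap.
J3 starts after J1 ends; J1 is clear from here.
J3 starts after J2 ends; J2 is clear from here.
J4 starts before J3 ends → J3 and J4 overlap.
J5 starts after J3 ends; J3 is clear from here.
J5 starts after J4 ends; J4 is clear from here.
J6 starts before J5 ends → J5 and J6 overlap.
J7 starts after J5 ends.
J7 starts after J6 ends.

J1 & J2, J3 & J4, J5 & J6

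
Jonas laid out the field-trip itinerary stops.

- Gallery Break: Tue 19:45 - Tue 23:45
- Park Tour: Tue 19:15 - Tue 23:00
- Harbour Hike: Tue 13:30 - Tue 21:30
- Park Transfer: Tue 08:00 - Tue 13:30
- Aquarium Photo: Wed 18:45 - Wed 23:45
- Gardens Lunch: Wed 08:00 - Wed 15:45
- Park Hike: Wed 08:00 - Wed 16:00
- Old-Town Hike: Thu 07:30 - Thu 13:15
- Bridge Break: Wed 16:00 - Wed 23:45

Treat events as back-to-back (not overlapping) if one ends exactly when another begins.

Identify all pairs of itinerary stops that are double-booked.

Aquarium Photo & Bridge Break, Gallery Break & Harbour Hike, Gallery Break & Park Tour, Gardens Lunch & Park Hike, Harbour Hike & Park Tour

Two intervals overlap when each starts before the other ends.
Sorted by start: Park Transfer, Harbour Hike, Park Tour, Gallery Break, Park Hike, Gardens Lunch, Bridge Break, Aquarium Photo, Old-Town Hike.
Harbour Hike starts exactly when Park Transfer ends (back-to-back, no overlap) — done with Park Transfer.
Park Tour starts before Harbour Hike ends → Harbour Hike and Park Tour overlap.
Gallery Break starts before Harbour Hike ends → Harbour Hike and Gallery Break overlap.
Park Hike starts after Harbour Hike ends — done with Harbour Hike.
Gallery Break starts before Park Tour ends → Park Tour and Gallery Break overlap.
Park Hike starts after Park Tour ends — done with Park Tour.
Park Hike starts after Gallery Break ends — done with Gallery Break.
Gardens Lunch starts before Park Hike ends → Park Hike and Gardens Lunch overlap.
Bridge Break starts exactly when Park Hike ends (back-to-back, no overlap) — done with Park Hike.
Bridge Break starts after Gardens Lunch ends — done with Gardens Lunch.
Aquarium Photo starts before Bridge Break ends → Bridge Break and Aquarium Photo overlap.
Old-Town Hike starts after Bridge Break ends.
Old-Town Hike starts after Aquarium Photo ends.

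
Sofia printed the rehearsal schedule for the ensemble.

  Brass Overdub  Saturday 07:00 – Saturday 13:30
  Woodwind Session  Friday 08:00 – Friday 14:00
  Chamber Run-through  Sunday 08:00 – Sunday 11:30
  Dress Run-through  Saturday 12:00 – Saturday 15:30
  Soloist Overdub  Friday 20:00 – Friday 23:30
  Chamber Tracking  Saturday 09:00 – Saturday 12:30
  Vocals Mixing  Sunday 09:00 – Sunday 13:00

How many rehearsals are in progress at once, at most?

Sort all start/end points and keep a running count:
Friday 08:00 start Woodwind Session → 1
Friday 14:00 end Woodwind Session → 0
Friday 20:00 start Soloist Overdub → 1
Friday 23:30 end Soloist Overdub → 0
Saturday 07:00 start Brass Overdub → 1
Saturday 09:00 start Chamber Tracking → 2
Saturday 12:00 start Dress Run-through → 3
Saturday 12:30 end Chamber Tracking → 2
Saturday 13:30 end Brass Overdub → 1
Saturday 15:30 end Dress Run-through → 0
Sunday 08:00 start Chamber Run-through → 1
Sunday 09:00 start Vocals Mixing → 2
Sunday 11:30 end Chamber Run-through → 1
Sunday 13:00 end Vocals Mixing → 0
Peak is 3, at Saturday 12:00 (Brass Overdub, Chamber Tracking, Dress Run-through).

3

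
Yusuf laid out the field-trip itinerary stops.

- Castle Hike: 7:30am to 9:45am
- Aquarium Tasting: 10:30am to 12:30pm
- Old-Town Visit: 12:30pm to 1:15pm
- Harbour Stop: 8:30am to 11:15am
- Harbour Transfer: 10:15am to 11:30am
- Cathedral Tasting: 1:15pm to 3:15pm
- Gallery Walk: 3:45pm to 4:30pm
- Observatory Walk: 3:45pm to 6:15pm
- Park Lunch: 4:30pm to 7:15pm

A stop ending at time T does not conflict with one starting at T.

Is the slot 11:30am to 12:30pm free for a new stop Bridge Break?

No — it overlaps Aquarium Tasting

Castle Hike: ends 9:45am at or before Bridge Break starts 11:30am → clear.
Harbour Stop: ends 11:15am at or before Bridge Break starts 11:30am → clear.
Harbour Transfer: ends 11:30am at or before Bridge Break starts 11:30am → clear.
Aquarium Tasting: starts 10:30am before Bridge Break ends 12:30pm, and ends 12:30pm after Bridge Break starts 11:30am → overlap.
Old-Town Visit: starts 12:30pm at or after Bridge Break ends 12:30pm → clear.
Cathedral Tasting: starts 1:15pm at or after Bridge Break ends 12:30pm → clear.
Gallery Walk: starts 3:45pm at or after Bridge Break ends 12:30pm → clear.
Observatory Walk: starts 3:45pm at or after Bridge Break ends 12:30pm → clear.
Park Lunch: starts 4:30pm at or after Bridge Break ends 12:30pm → clear.
Bridge Break overlaps Aquarium Tasting.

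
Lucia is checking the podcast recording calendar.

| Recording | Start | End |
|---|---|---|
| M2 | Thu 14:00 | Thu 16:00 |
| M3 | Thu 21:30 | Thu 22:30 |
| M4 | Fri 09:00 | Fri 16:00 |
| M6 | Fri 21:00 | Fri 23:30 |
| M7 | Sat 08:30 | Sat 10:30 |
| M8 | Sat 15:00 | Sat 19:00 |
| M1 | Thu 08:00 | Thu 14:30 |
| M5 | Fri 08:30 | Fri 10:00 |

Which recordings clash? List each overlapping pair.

Two intervals overlap when each starts before the other ends.
Sorted by start: M1, M2, M3, M5, M4, M6, M7, M8.
M2 starts before M1 ends → M1 and M2 overlap.
M3 starts after M1 ends — done with M1.
M3 starts after M2 ends — done with M2.
M5 starts after M3 ends — done with M3.
M4 starts before M5 ends → M5 and M4 overlap.
M6 starts after M5 ends — done with M5.
M6 starts after M4 ends — done with M4.
M7 starts after M6 ends — done with M6.
M8 starts after M7 ends.

M1 & M2, M4 & M5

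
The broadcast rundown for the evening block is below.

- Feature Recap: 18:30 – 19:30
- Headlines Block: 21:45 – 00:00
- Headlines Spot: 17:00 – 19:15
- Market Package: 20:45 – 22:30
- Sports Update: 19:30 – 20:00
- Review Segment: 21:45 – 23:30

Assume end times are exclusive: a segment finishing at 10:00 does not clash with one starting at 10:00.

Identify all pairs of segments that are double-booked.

Feature Recap & Headlines Spot, Headlines Block & Market Package, Headlines Block & Review Segment, Market Package & Review Segment

Sorted by start: Headlines Spot, Feature Recap, Sports Update, Market Package, Review Segment, Headlines Block.
Feature Recap starts before Headlines Spot ends → Headlines Spot and Feature Recap overlap.
Sports Update starts after Headlines Spot ends, so Headlines Spot has no further overlaps.
Sports Update starts exactly when Feature Recap ends (back-to-back, no overlap), so Feature Recap has no further overlaps.
Market Package starts after Sports Update ends, so Sports Update has no further overlaps.
Review Segment starts before Market Package ends → Market Package and Review Segment overlap.
Headlines Block starts before Market Package ends → Market Package and Headlines Block overlap.
Headlines Block starts before Review Segment ends → Review Segment and Headlines Block overlap.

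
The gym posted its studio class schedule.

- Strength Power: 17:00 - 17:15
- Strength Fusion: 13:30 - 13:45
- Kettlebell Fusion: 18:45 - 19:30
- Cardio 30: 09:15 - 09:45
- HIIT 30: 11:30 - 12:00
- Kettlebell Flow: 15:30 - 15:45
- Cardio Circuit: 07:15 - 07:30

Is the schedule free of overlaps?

Yes

Two intervals overlap when each starts before the other ends.
Sorted by start: Cardio Circuit, Cardio 30, HIIT 30, Strength Fusion, Kettlebell Flow, Strength Power, Kettlebell Fusion.
Cardio 30 starts after Cardio Circuit ends, so nothing later overlaps Cardio Circuit either.
HIIT 30 starts after Cardio 30 ends, so nothing later overlaps Cardio 30 either.
Strength Fusion starts after HIIT 30 ends, so nothing later overlaps HIIT 30 either.
Kettlebell Flow starts after Strength Fusion ends, so nothing later overlaps Strength Fusion either.
Strength Power starts after Kettlebell Flow ends, so nothing later overlaps Kettlebell Flow either.
Kettlebell Fusion starts after Strength Power ends.
Every pair is clear; the schedule has no overlaps.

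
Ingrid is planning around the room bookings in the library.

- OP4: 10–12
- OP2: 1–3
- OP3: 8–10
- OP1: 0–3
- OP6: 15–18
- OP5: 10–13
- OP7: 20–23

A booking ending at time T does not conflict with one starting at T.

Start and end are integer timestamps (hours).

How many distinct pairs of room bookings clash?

2

Sorted by start: OP1, OP2, OP3, OP4, OP5, OP6, OP7.
OP2 starts before OP1 ends → OP1 and OP2 overlap.
OP3 starts after OP1 ends, so OP1 has no further overlaps.
OP3 starts after OP2 ends, so OP2 has no further overlaps.
OP4 starts exactly when OP3 ends (back-to-back, no overlap), so OP3 has no further overlaps.
OP5 starts before OP4 ends → OP4 and OP5 overlap.
OP6 starts after OP4 ends, so OP4 has no further overlaps.
OP6 starts after OP5 ends, so OP5 has no further overlaps.
OP7 starts after OP6 ends.
Overlapping pairs: OP1 & OP2, OP4 & OP5 — 2 in total.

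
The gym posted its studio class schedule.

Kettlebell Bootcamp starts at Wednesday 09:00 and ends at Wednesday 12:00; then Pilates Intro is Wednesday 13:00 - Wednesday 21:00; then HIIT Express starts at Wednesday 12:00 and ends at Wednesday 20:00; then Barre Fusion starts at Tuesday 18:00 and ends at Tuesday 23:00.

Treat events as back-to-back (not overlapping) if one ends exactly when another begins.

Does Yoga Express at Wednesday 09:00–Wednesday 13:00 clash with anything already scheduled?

Barre Fusion: ends Tuesday 23:00 at or before Yoga Express starts Wednesday 09:00 → clear.
Kettlebell Bootcamp: starts Wednesday 09:00 before Yoga Express ends Wednesday 13:00, and ends Wednesday 12:00 after Yoga Express starts Wednesday 09:00 → overlap.
HIIT Express: starts Wednesday 12:00 before Yoga Express ends Wednesday 13:00, and ends Wednesday 20:00 after Yoga Express starts Wednesday 09:00 → overlap.
Pilates Intro: starts Wednesday 13:00 at or after Yoga Express ends Wednesday 13:00 → clear.
Yoga Express overlaps Kettlebell Bootcamp, HIIT Express.

Yes — it overlaps HIIT Express, Kettlebell Bootcamp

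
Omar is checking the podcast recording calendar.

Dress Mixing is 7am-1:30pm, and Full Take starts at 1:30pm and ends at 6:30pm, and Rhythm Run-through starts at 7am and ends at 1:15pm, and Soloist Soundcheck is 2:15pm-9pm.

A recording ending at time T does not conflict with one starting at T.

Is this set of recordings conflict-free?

No

Two intervals overlap when each starts before the other ends.
Sorted by start: Dress Mixing, Rhythm Run-through, Full Take, Soloist Soundcheck.
Rhythm Run-through starts before Dress Mixing ends → Dress Mixing and Rhythm Run-through overlap.
That's a conflict, so the schedule is not conflict-free.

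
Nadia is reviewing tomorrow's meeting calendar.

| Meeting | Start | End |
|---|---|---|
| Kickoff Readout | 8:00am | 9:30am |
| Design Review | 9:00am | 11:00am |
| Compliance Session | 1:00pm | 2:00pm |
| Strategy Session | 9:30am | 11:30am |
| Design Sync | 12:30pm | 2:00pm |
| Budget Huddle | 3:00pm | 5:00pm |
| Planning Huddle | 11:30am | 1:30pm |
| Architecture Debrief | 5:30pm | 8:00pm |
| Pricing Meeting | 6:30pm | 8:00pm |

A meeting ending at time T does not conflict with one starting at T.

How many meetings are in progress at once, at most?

Sweep the timeline, counting +1 at each start and −1 at each end (ends before starts at a tie):
8:00am start Kickoff Readout → 1
9:00am start Design Review → 2
9:30am end Kickoff Readout → 1
9:30am start Strategy Session → 2
11:00am end Design Review → 1
11:30am end Strategy Session → 0
11:30am start Planning Huddle → 1
12:30pm start Design Sync → 2
1:00pm start Compliance Session → 3
1:30pm end Planning Huddle → 2
2:00pm end Compliance Session → 1
2:00pm end Design Sync → 0
3:00pm start Budget Huddle → 1
5:00pm end Budget Huddle → 0
5:30pm start Architecture Debrief → 1
6:30pm start Pricing Meeting → 2
8:00pm end Architecture Debrief → 1
8:00pm end Pricing Meeting → 0
Peak is 3, at 1:00pm (Compliance Session, Design Sync, Planning Huddle).

3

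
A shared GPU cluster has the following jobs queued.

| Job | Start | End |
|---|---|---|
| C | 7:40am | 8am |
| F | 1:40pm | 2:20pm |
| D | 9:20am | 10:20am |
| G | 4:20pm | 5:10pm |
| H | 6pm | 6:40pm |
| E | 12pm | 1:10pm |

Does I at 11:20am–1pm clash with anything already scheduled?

C: ends 8am at or before I starts 11:20am → clear.
D: ends 10:20am at or before I starts 11:20am → clear.
E: starts 12pm before I ends 1pm, and ends 1:10pm after I starts 11:20am → overlap.
F: starts 1:40pm at or after I ends 1pm → clear.
G: starts 4:20pm at or after I ends 1pm → clear.
H: starts 6pm at or after I ends 1pm → clear.
I overlaps E.

Yes — it overlaps E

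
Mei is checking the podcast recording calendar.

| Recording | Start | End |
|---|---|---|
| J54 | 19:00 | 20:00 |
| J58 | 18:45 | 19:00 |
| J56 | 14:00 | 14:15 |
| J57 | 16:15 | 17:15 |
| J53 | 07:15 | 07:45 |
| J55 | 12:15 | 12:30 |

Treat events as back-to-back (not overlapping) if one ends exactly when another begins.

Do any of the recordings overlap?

Two intervals overlap when each starts before the other ends.
Sorted by start: J53, J55, J56, J57, J58, J54.
J55 starts after J53 ends, so J53 has no further overlaps.
J56 starts after J55 ends, so J55 has no further overlaps.
J57 starts after J56 ends, so J56 has no further overlaps.
J58 starts after J57 ends, so J57 has no further overlaps.
J54 starts exactly when J58 ends (back-to-back, no overlap).
Every pair is clear; the schedule has no overlaps.

No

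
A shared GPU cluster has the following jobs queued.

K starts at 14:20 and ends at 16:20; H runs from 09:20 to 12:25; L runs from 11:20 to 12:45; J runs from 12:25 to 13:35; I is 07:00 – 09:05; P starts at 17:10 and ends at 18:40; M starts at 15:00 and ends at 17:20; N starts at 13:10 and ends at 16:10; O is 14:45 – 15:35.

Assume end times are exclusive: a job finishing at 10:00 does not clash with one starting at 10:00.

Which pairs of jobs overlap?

Sorted by start: I, H, L, J, N, K, O, M, P.
H starts after I ends, so I has no further overlaps.
L starts before H ends → H and L overlap.
J starts exactly when H ends (back-to-back, no overlap), so H has no further overlaps.
J starts before L ends → L and J overlap.
N starts after L ends, so L has no further overlaps.
N starts before J ends → J and N overlap.
K starts after J ends, so J has no further overlaps.
K starts before N ends → N and K overlap.
O starts before N ends → N and O overlap.
M starts before N ends → N and M overlap.
P starts after N ends.
O starts before K ends → K and O overlap.
M starts before K ends → K and M overlap.
P starts after K ends.
M starts before O ends → O and M overlap.
P starts after O ends.
P starts before M ends → M and P overlap.

H & L, J & L, J & N, K & M, K & N, K & O, M & N, M & O, M & P, N & O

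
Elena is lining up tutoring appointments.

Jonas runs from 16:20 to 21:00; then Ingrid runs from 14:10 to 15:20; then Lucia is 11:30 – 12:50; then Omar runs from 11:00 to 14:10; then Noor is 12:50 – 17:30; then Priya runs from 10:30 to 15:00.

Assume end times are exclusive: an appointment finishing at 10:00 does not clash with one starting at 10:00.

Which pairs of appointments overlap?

Sorted by start: Priya, Omar, Lucia, Noor, Ingrid, Jonas.
Omar starts before Priya ends → Priya and Omar overlap.
Lucia starts before Priya ends → Priya and Lucia overlap.
Noor starts before Priya ends → Priya and Noor overlap.
Ingrid starts before Priya ends → Priya and Ingrid overlap.
Jonas starts after Priya ends.
Lucia starts before Omar ends → Omar and Lucia overlap.
Noor starts before Omar ends → Omar and Noor overlap.
Ingrid starts exactly when Omar ends (back-to-back, no overlap); Omar is clear from here.
Noor starts exactly when Lucia ends (back-to-back, no overlap); Lucia is clear from here.
Ingrid starts before Noor ends → Noor and Ingrid overlap.
Jonas starts before Noor ends → Noor and Jonas overlap.
Jonas starts after Ingrid ends.

Ingrid & Noor, Ingrid & Priya, Jonas & Noor, Lucia & Omar, Lucia & Priya, Noor & Omar, Noor & Priya, Omar & Priya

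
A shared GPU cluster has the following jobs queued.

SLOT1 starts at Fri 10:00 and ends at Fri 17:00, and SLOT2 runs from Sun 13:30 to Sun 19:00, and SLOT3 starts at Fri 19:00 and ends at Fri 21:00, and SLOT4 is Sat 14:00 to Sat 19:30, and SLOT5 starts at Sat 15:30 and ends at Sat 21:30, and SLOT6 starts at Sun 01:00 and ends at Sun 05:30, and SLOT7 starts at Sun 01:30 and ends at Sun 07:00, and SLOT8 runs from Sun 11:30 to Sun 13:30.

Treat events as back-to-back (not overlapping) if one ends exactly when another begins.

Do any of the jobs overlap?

Sorted by start: SLOT1, SLOT3, SLOT4, SLOT5, SLOT6, SLOT7, SLOT8, SLOT2.
SLOT3 starts after SLOT1 ends, so nothing later overlaps SLOT1 either.
SLOT4 starts after SLOT3 ends, so nothing later overlaps SLOT3 either.
SLOT5 starts before SLOT4 ends → SLOT4 and SLOT5 overlap.
That's a conflict, so the schedule is not conflict-free.

Yes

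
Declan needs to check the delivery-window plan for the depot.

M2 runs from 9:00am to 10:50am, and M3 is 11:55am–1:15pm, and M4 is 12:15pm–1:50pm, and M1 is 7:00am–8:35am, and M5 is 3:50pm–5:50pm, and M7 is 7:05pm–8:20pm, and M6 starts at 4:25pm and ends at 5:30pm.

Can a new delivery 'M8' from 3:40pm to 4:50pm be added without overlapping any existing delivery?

No — it overlaps M5, M6

M1: ends 8:35am at or before M8 starts 3:40pm → clear.
M2: ends 10:50am at or before M8 starts 3:40pm → clear.
M3: ends 1:15pm at or before M8 starts 3:40pm → clear.
M4: ends 1:50pm at or before M8 starts 3:40pm → clear.
M5: starts 3:50pm before M8 ends 4:50pm, and ends 5:50pm after M8 starts 3:40pm → overlap.
M6: starts 4:25pm before M8 ends 4:50pm, and ends 5:30pm after M8 starts 3:40pm → overlap.
M7: starts 7:05pm at or after M8 ends 4:50pm → clear.
M8 overlaps M5, M6.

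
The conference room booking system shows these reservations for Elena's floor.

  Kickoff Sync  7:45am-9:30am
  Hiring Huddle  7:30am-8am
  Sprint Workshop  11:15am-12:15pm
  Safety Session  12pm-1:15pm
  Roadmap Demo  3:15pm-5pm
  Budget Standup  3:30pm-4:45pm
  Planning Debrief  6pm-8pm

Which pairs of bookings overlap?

Two intervals overlap when each starts before the other ends.
Sorted by start: Hiring Huddle, Kickoff Sync, Sprint Workshop, Safety Session, Roadmap Demo, Budget Standup, Planning Debrief.
Kickoff Sync starts before Hiring Huddle ends → Hiring Huddle and Kickoff Sync overlap.
Sprint Workshop starts after Hiring Huddle ends — done with Hiring Huddle.
Sprint Workshop starts after Kickoff Sync ends — done with Kickoff Sync.
Safety Session starts before Sprint Workshop ends → Sprint Workshop and Safety Session overlap.
Roadmap Demo starts after Sprint Workshop ends — done with Sprint Workshop.
Roadmap Demo starts after Safety Session ends — done with Safety Session.
Budget Standup starts before Roadmap Demo ends → Roadmap Demo and Budget Standup overlap.
Planning Debrief starts after Roadmap Demo ends.
Planning Debrief starts after Budget Standup ends.

Budget Standup & Roadmap Demo, Hiring Huddle & Kickoff Sync, Safety Session & Sprint Workshop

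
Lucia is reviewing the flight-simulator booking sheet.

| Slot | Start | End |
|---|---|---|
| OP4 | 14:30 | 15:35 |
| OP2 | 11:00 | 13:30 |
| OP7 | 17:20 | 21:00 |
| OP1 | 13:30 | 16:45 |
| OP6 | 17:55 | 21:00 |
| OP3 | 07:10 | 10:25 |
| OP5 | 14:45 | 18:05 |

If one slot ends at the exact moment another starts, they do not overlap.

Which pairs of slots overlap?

OP1 & OP4, OP1 & OP5, OP4 & OP5, OP5 & OP6, OP5 & OP7, OP6 & OP7

Sorted by start: OP3, OP2, OP1, OP4, OP5, OP7, OP6.
OP2 starts after OP3 ends — done with OP3.
OP1 starts exactly when OP2 ends (back-to-back, no overlap) — done with OP2.
OP4 starts before OP1 ends → OP1 and OP4 overlap.
OP5 starts before OP1 ends → OP1 and OP5 overlap.
OP7 starts after OP1 ends — done with OP1.
OP5 starts before OP4 ends → OP4 and OP5 overlap.
OP7 starts after OP4 ends — done with OP4.
OP7 starts before OP5 ends → OP5 and OP7 overlap.
OP6 starts before OP5 ends → OP5 and OP6 overlap.
OP6 starts before OP7 ends → OP7 and OP6 overlap.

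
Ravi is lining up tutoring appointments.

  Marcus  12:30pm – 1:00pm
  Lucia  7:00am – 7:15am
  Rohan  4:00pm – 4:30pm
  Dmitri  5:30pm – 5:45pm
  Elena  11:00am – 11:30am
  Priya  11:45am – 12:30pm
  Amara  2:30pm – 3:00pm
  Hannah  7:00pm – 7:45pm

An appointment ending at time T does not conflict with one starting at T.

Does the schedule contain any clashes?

Sorted by start: Lucia, Elena, Priya, Marcus, Amara, Rohan, Dmitri, Hannah.
Elena starts after Lucia ends — done with Lucia.
Priya starts after Elena ends — done with Elena.
Marcus starts exactly when Priya ends (back-to-back, no overlap) — done with Priya.
Amara starts after Marcus ends — done with Marcus.
Rohan starts after Amara ends — done with Amara.
Dmitri starts after Rohan ends — done with Rohan.
Hannah starts after Dmitri ends.
Every pair is clear; the schedule has no overlaps.

No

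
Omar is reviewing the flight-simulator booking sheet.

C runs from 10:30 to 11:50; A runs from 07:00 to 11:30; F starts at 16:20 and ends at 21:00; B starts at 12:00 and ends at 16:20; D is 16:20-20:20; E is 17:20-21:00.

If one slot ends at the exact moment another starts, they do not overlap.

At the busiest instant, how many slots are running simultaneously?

3

Sort all start/end points and keep a running count:
07:00 start A → 1
10:30 start C → 2
11:30 end A → 1
11:50 end C → 0
12:00 start B → 1
16:20 end B → 0
16:20 start D → 1
16:20 start F → 2
17:20 start E → 3
20:20 end D → 2
21:00 end E → 1
21:00 end F → 0
Peak is 3, at 17:20 (D, E, F).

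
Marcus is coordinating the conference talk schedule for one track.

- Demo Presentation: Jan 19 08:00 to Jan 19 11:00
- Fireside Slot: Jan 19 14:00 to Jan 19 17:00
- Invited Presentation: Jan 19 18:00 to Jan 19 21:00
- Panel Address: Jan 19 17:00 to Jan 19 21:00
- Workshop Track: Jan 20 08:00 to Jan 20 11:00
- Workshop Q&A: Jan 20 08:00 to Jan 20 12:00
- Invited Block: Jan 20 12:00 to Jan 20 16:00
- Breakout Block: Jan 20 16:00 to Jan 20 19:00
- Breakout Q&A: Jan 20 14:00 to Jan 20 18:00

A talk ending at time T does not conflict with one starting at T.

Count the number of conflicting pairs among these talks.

4

Sorted by start: Demo Presentation, Fireside Slot, Panel Address, Invited Presentation, Workshop Track, Workshop Q&A, Invited Block, Breakout Q&A, Breakout Block.
Fireside Slot starts after Demo Presentation ends; Demo Presentation is clear from here.
Panel Address starts exactly when Fireside Slot ends (back-to-back, no overlap); Fireside Slot is clear from here.
Invited Presentation starts before Panel Address ends → Panel Address and Invited Presentation overlap.
Workshop Track starts after Panel Address ends; Panel Address is clear from here.
Workshop Track starts after Invited Presentation ends; Invited Presentation is clear from here.
Workshop Q&A starts before Workshop Track ends → Workshop Track and Workshop Q&A overlap.
Invited Block starts after Workshop Track ends; Workshop Track is clear from here.
Invited Block starts exactly when Workshop Q&A ends (back-to-back, no overlap); Workshop Q&A is clear from here.
Breakout Q&A starts before Invited Block ends → Invited Block and Breakout Q&A overlap.
Breakout Block starts exactly when Invited Block ends (back-to-back, no overlap).
Breakout Block starts before Breakout Q&A ends → Breakout Q&A and Breakout Block overlap.
Overlapping pairs: Breakout Block & Breakout Q&A, Breakout Q&A & Invited Block, Invited Presentation & Panel Address, Workshop Q&A & Workshop Track — 4 in total.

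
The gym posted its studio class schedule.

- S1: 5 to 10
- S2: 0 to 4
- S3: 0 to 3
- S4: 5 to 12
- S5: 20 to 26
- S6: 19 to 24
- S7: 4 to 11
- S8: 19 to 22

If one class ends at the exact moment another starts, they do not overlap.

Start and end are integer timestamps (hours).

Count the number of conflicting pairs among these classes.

Two intervals overlap when each starts before the other ends.
Sorted by start: S2, S3, S7, S1, S4, S6, S8, S5.
S3 starts before S2 ends → S2 and S3 overlap.
S7 starts exactly when S2 ends (back-to-back, no overlap), so S2 has no further overlaps.
S7 starts after S3 ends, so S3 has no further overlaps.
S1 starts before S7 ends → S7 and S1 overlap.
S4 starts before S7 ends → S7 and S4 overlap.
S6 starts after S7 ends, so S7 has no further overlaps.
S4 starts before S1 ends → S1 and S4 overlap.
S6 starts after S1 ends, so S1 has no further overlaps.
S6 starts after S4 ends, so S4 has no further overlaps.
S8 starts before S6 ends → S6 and S8 overlap.
S5 starts before S6 ends → S6 and S5 overlap.
S5 starts before S8 ends → S8 and S5 overlap.
Overlapping pairs: S1 & S4, S1 & S7, S2 & S3, S4 & S7, S5 & S6, S5 & S8, S6 & S8 — 7 in total.

7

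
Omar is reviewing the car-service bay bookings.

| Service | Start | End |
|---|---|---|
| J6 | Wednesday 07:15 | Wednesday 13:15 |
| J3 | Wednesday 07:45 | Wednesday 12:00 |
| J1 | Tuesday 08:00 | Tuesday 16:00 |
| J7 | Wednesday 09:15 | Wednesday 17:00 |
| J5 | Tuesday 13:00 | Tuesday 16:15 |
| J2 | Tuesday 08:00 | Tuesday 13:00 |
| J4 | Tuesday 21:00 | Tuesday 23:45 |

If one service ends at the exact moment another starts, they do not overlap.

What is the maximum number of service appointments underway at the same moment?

Sort all start/end points and keep a running count:
Tuesday 08:00 start J1 → 1
Tuesday 08:00 start J2 → 2
Tuesday 13:00 end J2 → 1
Tuesday 13:00 start J5 → 2
Tuesday 16:00 end J1 → 1
Tuesday 16:15 end J5 → 0
Tuesday 21:00 start J4 → 1
Tuesday 23:45 end J4 → 0
Wednesday 07:15 start J6 → 1
Wednesday 07:45 start J3 → 2
Wednesday 09:15 start J7 → 3
Wednesday 12:00 end J3 → 2
Wednesday 13:15 end J6 → 1
Wednesday 17:00 end J7 → 0
Peak is 3, at Wednesday 09:15 (J3, J6, J7).

3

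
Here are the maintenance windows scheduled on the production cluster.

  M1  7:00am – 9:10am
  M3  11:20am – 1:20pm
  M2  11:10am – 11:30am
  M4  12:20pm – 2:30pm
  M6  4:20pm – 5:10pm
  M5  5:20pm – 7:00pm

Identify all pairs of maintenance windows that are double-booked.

M2 & M3, M3 & M4

Sorted by start: M1, M2, M3, M4, M6, M5.
M2 starts after M1 ends — done with M1.
M3 starts before M2 ends → M2 and M3 overlap.
M4 starts after M2 ends — done with M2.
M4 starts before M3 ends → M3 and M4 overlap.
M6 starts after M3 ends — done with M3.
M6 starts after M4 ends — done with M4.
M5 starts after M6 ends.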